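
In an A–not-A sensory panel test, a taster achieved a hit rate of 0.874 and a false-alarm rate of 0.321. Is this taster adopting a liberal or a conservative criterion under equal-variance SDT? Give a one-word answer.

z(H) = 1.146, z(FA) = -0.465
c = −½·(z(H) + z(FA)) = -0.3405
c < 0 → liberal criterion (biased toward responding “yes”).

liberal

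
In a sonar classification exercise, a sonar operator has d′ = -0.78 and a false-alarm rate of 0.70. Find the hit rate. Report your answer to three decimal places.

z(false-alarm rate) = z(0.70) = 0.5244
z(H) = z(FA) + d' = 0.5244 + (-0.78) = -0.2556
hit rate = Φ(-0.2556) = 0.3991

hit rate = 0.399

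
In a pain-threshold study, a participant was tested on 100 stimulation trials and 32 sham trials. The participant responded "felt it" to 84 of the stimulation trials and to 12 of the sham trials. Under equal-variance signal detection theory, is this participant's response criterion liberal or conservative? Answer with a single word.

z(H) = 0.994, z(FA) = -0.319
c = −½·(z(H) + z(FA)) = -0.3375
c < 0 → liberal criterion (biased toward responding “yes”).

liberal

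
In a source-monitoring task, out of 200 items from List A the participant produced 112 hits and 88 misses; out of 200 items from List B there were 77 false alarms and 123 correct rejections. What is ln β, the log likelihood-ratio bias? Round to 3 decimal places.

ln β = 0.031

H = 112/200 = 0.5600
FA = 77/200 = 0.3850
Φ⁻¹(H) = Φ⁻¹(0.5600) = 0.1510
Φ⁻¹(FA) = Φ⁻¹(0.3850) = -0.2924
ln β = −½·[z(H)² − z(FA)²] = −0.5 × (0.0228 − 0.0855) = 0.03135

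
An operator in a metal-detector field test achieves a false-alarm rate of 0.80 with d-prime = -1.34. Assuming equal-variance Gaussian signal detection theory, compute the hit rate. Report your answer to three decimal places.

hit rate = 0.309

z(false-alarm rate) = z(0.80) = 0.8416
z(H) = z(FA) + d' = 0.8416 + (-1.34) = -0.4984
hit rate = Φ(-0.4984) = 0.3091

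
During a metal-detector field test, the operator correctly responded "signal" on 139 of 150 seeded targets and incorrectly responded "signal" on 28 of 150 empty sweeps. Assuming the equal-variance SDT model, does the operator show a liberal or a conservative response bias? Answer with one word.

z(H) = 1.451, z(FA) = -0.890
c = −½·(z(H) + z(FA)) = -0.2805
c < 0 → liberal criterion (biased toward responding “yes”).

liberal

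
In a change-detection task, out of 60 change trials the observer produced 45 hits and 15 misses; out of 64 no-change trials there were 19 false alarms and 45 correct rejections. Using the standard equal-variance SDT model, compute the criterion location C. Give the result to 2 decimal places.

H = 45/60 = 0.7500
FA = 19/64 = 0.2969
Φ⁻¹(0.7500) = 0.6745, Φ⁻¹(0.2969) = -0.5333
c = −½·[z(H) + z(FA)] = −0.5 × (0.6745 + (-0.5333)) = -0.0706

C = -0.07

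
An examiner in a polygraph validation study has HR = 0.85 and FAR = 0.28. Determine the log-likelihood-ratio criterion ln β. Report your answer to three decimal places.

ln β = -0.367

z(0.85) = 1.0364, z(0.28) = -0.5828
ln β = −½·[z(H)² − z(FA)²] = −0.5 × (1.0741 − 0.3397) = -0.3672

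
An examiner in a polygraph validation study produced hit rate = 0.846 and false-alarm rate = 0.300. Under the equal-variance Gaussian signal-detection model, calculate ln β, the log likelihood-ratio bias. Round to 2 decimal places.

ln β = -0.38

z(H) = z(0.846) = 1.019
z(FA) = z(0.300) = -0.524
ln β = −½·[z(H)² − z(FA)²] = −0.5 × (1.038 − 0.275) = -0.3815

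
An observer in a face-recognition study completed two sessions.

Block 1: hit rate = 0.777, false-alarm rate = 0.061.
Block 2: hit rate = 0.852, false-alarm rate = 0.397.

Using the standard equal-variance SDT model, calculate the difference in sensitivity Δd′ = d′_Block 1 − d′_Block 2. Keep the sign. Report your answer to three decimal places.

Block 1: z(0.777) = 0.7621, z(0.061) = -1.5464, d' = 2.3085
Block 2: z(0.852) = 1.0450, z(0.397) = -0.2611, d' = 1.3061
Δd' = d'_Block 1 − d'_Block 2 = 2.3085 − 1.3061 = 1.0024
Block 1 has the higher sensitivity.

Δd′ = 1.002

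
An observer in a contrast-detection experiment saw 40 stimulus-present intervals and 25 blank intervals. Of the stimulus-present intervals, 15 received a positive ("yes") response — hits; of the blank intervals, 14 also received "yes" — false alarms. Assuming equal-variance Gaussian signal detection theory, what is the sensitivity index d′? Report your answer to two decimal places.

d′ = -0.47

H = 15/40 = 0.3750
FA = 14/25 = 0.5600
z(H) = z(0.3750) = -0.319
z(FA) = z(0.5600) = 0.151
d' = z(H) − z(FA) = -0.319 − 0.151 = -0.470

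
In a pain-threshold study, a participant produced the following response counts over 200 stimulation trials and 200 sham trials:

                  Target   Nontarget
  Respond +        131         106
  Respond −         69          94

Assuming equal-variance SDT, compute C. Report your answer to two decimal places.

H = 131/200 = 0.6550
FA = 106/200 = 0.5300
z(H) = z(0.6550) = 0.399
z(FA) = z(0.5300) = 0.075
c = −½·[z(H) + z(FA)] = −0.5 × (0.399 + 0.075) = -0.237
c < 0: the participant has a liberal response bias.

C = -0.24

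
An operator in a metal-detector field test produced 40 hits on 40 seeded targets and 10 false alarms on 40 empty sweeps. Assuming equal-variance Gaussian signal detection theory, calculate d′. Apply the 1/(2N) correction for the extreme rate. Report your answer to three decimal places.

The hit rate is 40/40 = 1, so apply the 1/(2N) correction: H → 1 − 1/(2·40) = 0.98750.
z(H) = z(0.98750) = 2.2414
z(FA) = z(0.25000) = -0.6745
d' = 2.2414 − (-0.6745) = 2.9159

d′ = 2.916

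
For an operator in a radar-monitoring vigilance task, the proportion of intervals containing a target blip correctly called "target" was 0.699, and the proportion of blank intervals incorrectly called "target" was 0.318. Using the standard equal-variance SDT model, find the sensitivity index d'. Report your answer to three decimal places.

d' = 0.995

Φ⁻¹(H) = 0.5215
Φ⁻¹(FA) = -0.4733
d' = z(H) − z(FA) = 0.5215 − (-0.4733) = 0.9948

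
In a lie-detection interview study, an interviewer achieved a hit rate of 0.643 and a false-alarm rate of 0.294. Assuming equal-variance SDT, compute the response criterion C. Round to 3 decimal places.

C = 0.088

z(H) = 0.3665
z(FA) = -0.5417
c = −½·[z(H) + z(FA)] = −0.5 × (0.3665 + (-0.5417)) = 0.0876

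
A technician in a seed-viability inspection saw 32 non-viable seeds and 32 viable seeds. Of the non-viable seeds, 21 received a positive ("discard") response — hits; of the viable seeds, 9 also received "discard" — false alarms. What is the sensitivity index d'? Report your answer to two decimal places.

d' = 0.98

H = 21/32 = 0.6562
FA = 9/32 = 0.2812
z(0.6562) = 0.4021, z(0.2812) = -0.5793
d' = z(H) − z(FA) = 0.4021 − (-0.5793) = 0.9814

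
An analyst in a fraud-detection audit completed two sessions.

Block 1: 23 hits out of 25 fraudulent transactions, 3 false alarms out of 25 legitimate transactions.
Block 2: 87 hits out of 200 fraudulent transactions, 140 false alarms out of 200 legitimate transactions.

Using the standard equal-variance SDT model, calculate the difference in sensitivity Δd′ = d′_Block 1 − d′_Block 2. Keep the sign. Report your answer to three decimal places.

Δd′ = 3.268

Block 1: z(0.9200) = 1.4051, z(0.1200) = -1.1750, d' = 2.5801
Block 2: z(0.4350) = -0.1637, z(0.7000) = 0.5244, d' = -0.6881
Δd' = d'_Block 1 − d'_Block 2 = 2.5801 − (-0.6881) = 3.2682
Block 1 has the higher sensitivity.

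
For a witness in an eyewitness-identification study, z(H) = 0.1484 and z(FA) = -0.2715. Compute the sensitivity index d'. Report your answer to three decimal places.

d' = z(H) − z(FA) = 0.1484 − (-0.2715) = 0.4199

d' = 0.420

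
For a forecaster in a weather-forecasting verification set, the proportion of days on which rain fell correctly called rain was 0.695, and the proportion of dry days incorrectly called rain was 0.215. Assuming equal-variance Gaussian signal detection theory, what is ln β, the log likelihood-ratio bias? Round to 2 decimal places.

ln β = 0.18

Φ⁻¹(H) = 0.510
Φ⁻¹(FA) = -0.789
ln β = −½·[z(H)² − z(FA)²] = −0.5 × (0.260 − 0.623) = 0.1815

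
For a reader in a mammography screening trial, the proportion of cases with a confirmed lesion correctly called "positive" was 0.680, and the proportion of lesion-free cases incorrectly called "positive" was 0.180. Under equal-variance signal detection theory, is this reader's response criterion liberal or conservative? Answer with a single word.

z(H) = 0.468, z(FA) = -0.915
c = −½·(z(H) + z(FA)) = 0.2235
c > 0 → conservative criterion (biased toward responding “no”).

conservative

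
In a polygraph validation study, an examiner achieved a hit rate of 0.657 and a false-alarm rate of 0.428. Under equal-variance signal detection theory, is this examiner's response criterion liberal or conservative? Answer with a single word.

liberal

z(H) = 0.404, z(FA) = -0.181
c = −½·(z(H) + z(FA)) = -0.1115
c < 0 → liberal criterion (biased toward responding “yes”).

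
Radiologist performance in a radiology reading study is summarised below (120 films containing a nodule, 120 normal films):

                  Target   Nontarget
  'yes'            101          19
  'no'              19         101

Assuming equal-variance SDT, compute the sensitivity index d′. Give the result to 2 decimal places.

d′ = 2.00

H = 101/120 = 0.8417
FA = 19/120 = 0.1583
z(0.8417) = 1.001, z(0.1583) = -1.001
d' = z(H) − z(FA) = 1.001 − (-1.001) = 2.002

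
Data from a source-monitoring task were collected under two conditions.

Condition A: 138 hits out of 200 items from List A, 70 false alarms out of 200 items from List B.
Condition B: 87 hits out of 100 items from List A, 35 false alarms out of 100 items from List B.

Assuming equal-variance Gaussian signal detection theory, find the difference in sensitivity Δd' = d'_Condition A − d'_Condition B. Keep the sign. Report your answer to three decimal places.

Condition A: z(0.6900) = 0.4959, z(0.3500) = -0.3853, d' = 0.8812
Condition B: z(0.8700) = 1.1264, z(0.3500) = -0.3853, d' = 1.5117
Δd' = d'_Condition A − d'_Condition B = 0.8812 − 1.5117 = -0.6305
Condition B has the higher sensitivity.

Δd' = -0.631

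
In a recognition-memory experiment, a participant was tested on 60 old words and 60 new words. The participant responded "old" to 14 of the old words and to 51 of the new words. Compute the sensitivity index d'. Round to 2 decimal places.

d' = -1.76

H = 14/60 = 0.2333
FA = 51/60 = 0.8500
z(H) = z(0.2333) = -0.728
z(FA) = z(0.8500) = 1.036
d' = z(H) − z(FA) = -0.728 − 1.036 = -1.764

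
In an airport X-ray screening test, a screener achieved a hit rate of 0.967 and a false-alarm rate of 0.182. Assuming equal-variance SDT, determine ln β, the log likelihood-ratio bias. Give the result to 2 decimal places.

z(H) = z(0.967) = 1.838
z(FA) = z(0.182) = -0.908
ln β = −½·[z(H)² − z(FA)²] = −0.5 × (3.378 − 0.824) = -1.277

ln β = -1.28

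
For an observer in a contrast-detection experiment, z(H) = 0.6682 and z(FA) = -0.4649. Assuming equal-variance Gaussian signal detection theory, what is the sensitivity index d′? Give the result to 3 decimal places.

d' = z(H) − z(FA) = 0.6682 − (-0.4649) = 1.1331

d′ = 1.133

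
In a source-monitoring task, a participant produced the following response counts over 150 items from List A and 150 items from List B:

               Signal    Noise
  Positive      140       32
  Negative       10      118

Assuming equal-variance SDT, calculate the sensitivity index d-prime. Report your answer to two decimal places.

H = 140/150 = 0.9333
FA = 32/150 = 0.2133
z(0.9333) = 1.501, z(0.2133) = -0.795
d' = z(H) − z(FA) = 1.501 − (-0.795) = 2.296

d-prime = 2.30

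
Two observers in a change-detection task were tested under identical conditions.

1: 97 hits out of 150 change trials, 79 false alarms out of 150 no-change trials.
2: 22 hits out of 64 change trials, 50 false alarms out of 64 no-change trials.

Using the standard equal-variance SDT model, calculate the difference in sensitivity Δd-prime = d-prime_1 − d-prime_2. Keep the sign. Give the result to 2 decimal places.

1: z(0.6467) = 0.376, z(0.5267) = 0.067, d' = 0.309
2: z(0.3438) = -0.402, z(0.7812) = 0.776, d' = -1.178
Δd' = d'_1 − d'_2 = 0.309 − (-1.178) = 1.487
1 has the higher sensitivity.

Δd-prime = 1.49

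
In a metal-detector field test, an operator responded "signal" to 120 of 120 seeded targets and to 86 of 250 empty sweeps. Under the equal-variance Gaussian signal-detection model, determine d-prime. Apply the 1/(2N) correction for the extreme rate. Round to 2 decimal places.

The hit rate is 120/120 = 1, so apply the 1/(2N) correction: H → 1 − 1/(2·120) = 0.99583.
z(H) = z(0.99583) = 2.638
z(FA) = z(0.34400) = -0.402
d' = 2.638 − (-0.402) = 3.040

d-prime = 3.04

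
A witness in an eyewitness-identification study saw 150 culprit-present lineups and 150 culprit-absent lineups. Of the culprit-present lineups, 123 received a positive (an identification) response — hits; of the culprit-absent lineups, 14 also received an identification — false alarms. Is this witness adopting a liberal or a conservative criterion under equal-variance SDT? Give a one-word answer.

z(H) = 0.915, z(FA) = -1.321
c = −½·(z(H) + z(FA)) = 0.203
c > 0 → conservative criterion (biased toward responding “no”).

conservative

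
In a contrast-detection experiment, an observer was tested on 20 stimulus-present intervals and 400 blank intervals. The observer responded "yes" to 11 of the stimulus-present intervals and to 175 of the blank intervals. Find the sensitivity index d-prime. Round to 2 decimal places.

H = 11/20 = 0.5500
FA = 175/400 = 0.4375
z(H) = 0.1257
z(FA) = -0.1573
d' = z(H) − z(FA) = 0.1257 − (-0.1573) = 0.2830

d-prime = 0.28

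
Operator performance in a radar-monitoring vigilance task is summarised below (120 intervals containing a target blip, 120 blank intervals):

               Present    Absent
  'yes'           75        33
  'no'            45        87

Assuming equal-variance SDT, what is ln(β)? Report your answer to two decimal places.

H = 75/120 = 0.6250
FA = 33/120 = 0.2750
z(H) = 0.319
z(FA) = -0.598
ln β = −½·[z(H)² − z(FA)²] = −0.5 × (0.102 − 0.358) = 0.128

ln β = 0.13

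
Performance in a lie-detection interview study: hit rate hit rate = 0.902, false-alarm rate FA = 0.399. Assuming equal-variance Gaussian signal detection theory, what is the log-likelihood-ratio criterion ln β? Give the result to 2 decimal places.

ln β = -0.80

z(H) = 1.293
z(FA) = -0.256
ln β = −½·[z(H)² − z(FA)²] = −0.5 × (1.672 − 0.066) = -0.803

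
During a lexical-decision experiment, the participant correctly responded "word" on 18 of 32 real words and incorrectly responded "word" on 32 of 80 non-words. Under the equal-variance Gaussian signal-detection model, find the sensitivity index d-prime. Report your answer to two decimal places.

H = 18/32 = 0.5625
FA = 32/80 = 0.4000
Φ⁻¹(H) = 0.157
Φ⁻¹(FA) = -0.253
d' = z(H) − z(FA) = 0.157 − (-0.253) = 0.410

d-prime = 0.41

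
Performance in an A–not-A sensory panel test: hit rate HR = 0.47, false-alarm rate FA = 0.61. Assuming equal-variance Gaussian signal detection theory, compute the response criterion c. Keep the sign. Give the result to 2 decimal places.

z(0.47) = -0.0753, z(0.61) = 0.2793
c = −½·[z(H) + z(FA)] = −0.5 × (-0.0753 + 0.2793) = -0.1020
c < 0: the taster has a liberal response bias.

c = -0.10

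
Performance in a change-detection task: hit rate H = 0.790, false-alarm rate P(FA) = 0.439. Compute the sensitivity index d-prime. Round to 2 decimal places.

Φ⁻¹(H) = Φ⁻¹(0.790) = 0.8064
Φ⁻¹(FA) = Φ⁻¹(0.439) = -0.1535
d' = z(H) − z(FA) = 0.8064 − (-0.1535) = 0.9599

d-prime = 0.96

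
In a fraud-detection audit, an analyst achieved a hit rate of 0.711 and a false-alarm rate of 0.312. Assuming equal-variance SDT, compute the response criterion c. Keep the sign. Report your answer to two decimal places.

c = -0.03

z(H) = 0.5563
z(FA) = -0.4902
c = −½·[z(H) + z(FA)] = −0.5 × (0.5563 + (-0.4902)) = -0.03305
c < 0: the analyst has a liberal response bias.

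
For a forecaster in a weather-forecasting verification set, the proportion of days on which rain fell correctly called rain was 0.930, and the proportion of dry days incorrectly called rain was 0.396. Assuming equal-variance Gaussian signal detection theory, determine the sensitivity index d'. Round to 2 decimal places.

z(H) = z(0.930) = 1.4758
z(FA) = z(0.396) = -0.2637
d' = z(H) − z(FA) = 1.4758 − (-0.2637) = 1.7395

d' = 1.74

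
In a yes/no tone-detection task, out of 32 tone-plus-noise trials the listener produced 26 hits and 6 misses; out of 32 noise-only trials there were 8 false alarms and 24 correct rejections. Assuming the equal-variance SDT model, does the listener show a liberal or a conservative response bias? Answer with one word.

liberal

z(H) = 0.887, z(FA) = -0.674
c = −½·(z(H) + z(FA)) = -0.1065
c < 0 → liberal criterion (biased toward responding “yes”).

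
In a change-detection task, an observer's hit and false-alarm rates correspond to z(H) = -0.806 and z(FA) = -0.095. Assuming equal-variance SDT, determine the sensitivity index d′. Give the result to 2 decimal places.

d' = z(H) − z(FA) = -0.806 − (-0.095) = -0.711

d′ = -0.71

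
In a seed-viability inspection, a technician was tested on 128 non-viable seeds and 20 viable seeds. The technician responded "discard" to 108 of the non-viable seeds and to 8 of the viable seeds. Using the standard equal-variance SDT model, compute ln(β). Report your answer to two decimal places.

H = 108/128 = 0.8438
FA = 8/20 = 0.4000
z(H) = z(0.8438) = 1.010
z(FA) = z(0.4000) = -0.253
ln β = −½·[z(H)² − z(FA)²] = −0.5 × (1.020 − 0.064) = -0.478

ln β = -0.48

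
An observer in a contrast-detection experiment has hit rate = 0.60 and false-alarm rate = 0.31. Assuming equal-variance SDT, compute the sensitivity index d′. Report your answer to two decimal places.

d′ = 0.75

z(H) = 0.2533
z(FA) = -0.4959
d' = z(H) − z(FA) = 0.2533 − (-0.4959) = 0.7492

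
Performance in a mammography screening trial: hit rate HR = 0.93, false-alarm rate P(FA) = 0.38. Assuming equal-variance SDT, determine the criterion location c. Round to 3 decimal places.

Φ⁻¹(H) = 1.4758
Φ⁻¹(FA) = -0.3055
c = −½·[z(H) + z(FA)] = −0.5 × (1.4758 + (-0.3055)) = -0.58515

c = -0.585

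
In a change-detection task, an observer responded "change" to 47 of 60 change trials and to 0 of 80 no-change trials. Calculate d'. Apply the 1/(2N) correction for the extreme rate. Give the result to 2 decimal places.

d' = 3.28

The false-alarm rate is 0/80 = 0, so apply the 1/(2N) correction: FA → 1/(2·80) = 0.00625.
z(H) = z(0.78333) = 0.783
z(FA) = z(0.00625) = -2.498
d' = 0.783 − (-2.498) = 3.281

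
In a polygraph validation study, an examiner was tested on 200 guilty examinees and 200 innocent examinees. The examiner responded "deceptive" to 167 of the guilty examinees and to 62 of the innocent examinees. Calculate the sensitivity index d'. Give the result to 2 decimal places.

H = 167/200 = 0.8350
FA = 62/200 = 0.3100
Φ⁻¹(H) = 0.9741
Φ⁻¹(FA) = -0.4959
d' = z(H) − z(FA) = 0.9741 − (-0.4959) = 1.4700

d' = 1.47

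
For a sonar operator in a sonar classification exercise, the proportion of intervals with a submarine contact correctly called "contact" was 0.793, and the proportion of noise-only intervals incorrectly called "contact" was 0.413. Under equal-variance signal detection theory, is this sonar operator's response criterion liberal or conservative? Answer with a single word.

z(H) = 0.817, z(FA) = -0.220
c = −½·(z(H) + z(FA)) = -0.2985
c < 0 → liberal criterion (biased toward responding “yes”).

liberal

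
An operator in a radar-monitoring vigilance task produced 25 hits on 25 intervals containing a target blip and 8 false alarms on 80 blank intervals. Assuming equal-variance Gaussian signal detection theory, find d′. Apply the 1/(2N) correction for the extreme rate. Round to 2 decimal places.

The hit rate is 25/25 = 1, so apply the 1/(2N) correction: H → 1 − 1/(2·25) = 0.98000.
z(H) = z(0.98000) = 2.054
z(FA) = z(0.10000) = -1.282
d' = 2.054 − (-1.282) = 3.336

d′ = 3.34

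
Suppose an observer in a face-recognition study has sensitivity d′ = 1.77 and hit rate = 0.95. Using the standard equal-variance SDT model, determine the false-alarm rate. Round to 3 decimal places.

false-alarm rate = 0.450

z(hit rate) = z(0.95) = 1.6449
z(FA) = z(H) − d' = 1.6449 − 1.77 = -0.1251
false-alarm rate = Φ(-0.1251) = 0.4502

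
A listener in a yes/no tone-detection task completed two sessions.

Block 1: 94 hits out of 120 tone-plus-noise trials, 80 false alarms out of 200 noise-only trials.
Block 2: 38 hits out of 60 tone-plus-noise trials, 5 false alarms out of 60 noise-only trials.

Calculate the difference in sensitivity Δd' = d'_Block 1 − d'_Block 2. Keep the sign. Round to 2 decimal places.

Δd' = -0.69

Block 1: z(0.7833) = 0.783, z(0.4000) = -0.253, d' = 1.036
Block 2: z(0.6333) = 0.341, z(0.0833) = -1.383, d' = 1.724
Δd' = d'_Block 1 − d'_Block 2 = 1.036 − 1.724 = -0.688
Block 2 has the higher sensitivity.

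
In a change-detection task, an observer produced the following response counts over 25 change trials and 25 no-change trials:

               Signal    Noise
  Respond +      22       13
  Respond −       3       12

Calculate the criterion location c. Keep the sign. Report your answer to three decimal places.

H = 22/25 = 0.8800
FA = 13/25 = 0.5200
Φ⁻¹(H) = 1.1750
Φ⁻¹(FA) = 0.0502
c = −½·[z(H) + z(FA)] = −0.5 × (1.1750 + 0.0502) = -0.6126
c < 0: the observer has a liberal response bias.

c = -0.613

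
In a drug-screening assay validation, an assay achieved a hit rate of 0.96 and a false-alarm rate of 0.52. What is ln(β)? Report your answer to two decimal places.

ln β = -1.53

Φ⁻¹(H) = Φ⁻¹(0.96) = 1.751
Φ⁻¹(FA) = Φ⁻¹(0.52) = 0.050
ln β = −½·[z(H)² − z(FA)²] = −0.5 × (3.066 − 0.003) = -1.5315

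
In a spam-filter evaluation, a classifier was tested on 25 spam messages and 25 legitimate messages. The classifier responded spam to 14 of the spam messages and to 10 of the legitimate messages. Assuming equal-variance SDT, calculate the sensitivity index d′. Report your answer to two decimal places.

d′ = 0.40

H = 14/25 = 0.5600
FA = 10/25 = 0.4000
z(0.5600) = 0.151, z(0.4000) = -0.253
d' = z(H) − z(FA) = 0.151 − (-0.253) = 0.404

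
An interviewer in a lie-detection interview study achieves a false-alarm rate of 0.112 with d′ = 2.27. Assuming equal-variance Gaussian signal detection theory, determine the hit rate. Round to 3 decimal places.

z(false-alarm rate) = z(0.112) = -1.2160
z(H) = z(FA) + d' = -1.2160 + 2.27 = 1.0540
hit rate = Φ(1.0540) = 0.8541

hit rate = 0.854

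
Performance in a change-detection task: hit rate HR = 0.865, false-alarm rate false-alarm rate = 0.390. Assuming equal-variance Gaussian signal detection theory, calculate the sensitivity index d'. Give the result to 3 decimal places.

d' = 1.382

z(0.865) = 1.1031, z(0.390) = -0.2793
d' = z(H) − z(FA) = 1.1031 − (-0.2793) = 1.3824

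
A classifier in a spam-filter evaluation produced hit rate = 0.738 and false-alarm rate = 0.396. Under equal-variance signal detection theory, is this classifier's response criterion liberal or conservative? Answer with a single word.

z(H) = 0.637, z(FA) = -0.264
c = −½·(z(H) + z(FA)) = -0.1865
c < 0 → liberal criterion (biased toward responding “yes”).

liberal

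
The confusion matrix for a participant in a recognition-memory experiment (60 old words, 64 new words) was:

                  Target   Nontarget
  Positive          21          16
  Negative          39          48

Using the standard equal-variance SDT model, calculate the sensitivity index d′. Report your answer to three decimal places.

H = 21/60 = 0.3500
FA = 16/64 = 0.2500
z(H) = z(0.3500) = -0.3853
z(FA) = z(0.2500) = -0.6745
d' = z(H) − z(FA) = -0.3853 − (-0.6745) = 0.2892

d′ = 0.289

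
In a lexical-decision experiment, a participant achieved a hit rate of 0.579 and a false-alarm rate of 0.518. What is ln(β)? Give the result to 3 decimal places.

ln β = -0.019

Φ⁻¹(H) = Φ⁻¹(0.579) = 0.1993
Φ⁻¹(FA) = Φ⁻¹(0.518) = 0.0451
ln β = −½·[z(H)² − z(FA)²] = −0.5 × (0.0397 − 0.0020) = -0.01885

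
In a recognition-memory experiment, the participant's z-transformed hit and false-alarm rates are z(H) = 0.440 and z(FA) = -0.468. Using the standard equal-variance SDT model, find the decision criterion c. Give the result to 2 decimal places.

c = 0.01

c = −½·[z(H) + z(FA)] = −½·(0.440 + (-0.468)) = 0.014
c > 0: the participant has a conservative response bias.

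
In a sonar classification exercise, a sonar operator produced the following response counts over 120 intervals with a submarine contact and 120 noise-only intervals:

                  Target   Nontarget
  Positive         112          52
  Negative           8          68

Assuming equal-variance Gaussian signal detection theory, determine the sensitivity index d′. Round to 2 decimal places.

d′ = 1.67

H = 112/120 = 0.9333
FA = 52/120 = 0.4333
Φ⁻¹(H) = 1.5008
Φ⁻¹(FA) = -0.1680
d' = z(H) − z(FA) = 1.5008 − (-0.1680) = 1.6688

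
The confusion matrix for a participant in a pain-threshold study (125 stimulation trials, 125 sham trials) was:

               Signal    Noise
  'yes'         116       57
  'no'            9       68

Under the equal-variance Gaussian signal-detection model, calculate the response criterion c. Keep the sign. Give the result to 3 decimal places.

H = 116/125 = 0.9280
FA = 57/125 = 0.4560
Φ⁻¹(H) = Φ⁻¹(0.9280) = 1.4611
Φ⁻¹(FA) = Φ⁻¹(0.4560) = -0.1105
c = −½·[z(H) + z(FA)] = −0.5 × (1.4611 + (-0.1105)) = -0.6753
c < 0: the participant has a liberal response bias.

c = -0.675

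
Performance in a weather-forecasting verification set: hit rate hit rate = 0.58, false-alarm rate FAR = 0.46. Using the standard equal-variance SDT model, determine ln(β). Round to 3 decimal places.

z(0.58) = 0.2019, z(0.46) = -0.1004
ln β = −½·[z(H)² − z(FA)²] = −0.5 × (0.0408 − 0.0101) = -0.01535

ln β = -0.015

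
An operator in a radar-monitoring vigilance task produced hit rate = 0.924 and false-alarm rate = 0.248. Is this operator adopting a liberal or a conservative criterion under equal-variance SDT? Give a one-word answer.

z(H) = 1.433, z(FA) = -0.681
c = −½·(z(H) + z(FA)) = -0.376
c < 0 → liberal criterion (biased toward responding “yes”).

liberal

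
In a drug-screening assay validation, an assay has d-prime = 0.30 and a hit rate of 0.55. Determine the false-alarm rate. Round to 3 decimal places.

false-alarm rate = 0.431

z(hit rate) = z(0.55) = 0.1257
z(FA) = z(H) − d' = 0.1257 − 0.30 = -0.1743
false-alarm rate = Φ(-0.1743) = 0.4308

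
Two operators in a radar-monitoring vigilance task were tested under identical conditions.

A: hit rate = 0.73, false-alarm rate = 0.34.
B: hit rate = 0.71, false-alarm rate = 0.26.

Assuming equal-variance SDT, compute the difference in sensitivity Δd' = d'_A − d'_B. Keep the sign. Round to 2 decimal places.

Δd' = -0.17

A: z(0.73) = 0.613, z(0.34) = -0.412, d' = 1.025
B: z(0.71) = 0.553, z(0.26) = -0.643, d' = 1.196
Δd' = d'_A − d'_B = 1.025 − 1.196 = -0.171
B has the higher sensitivity.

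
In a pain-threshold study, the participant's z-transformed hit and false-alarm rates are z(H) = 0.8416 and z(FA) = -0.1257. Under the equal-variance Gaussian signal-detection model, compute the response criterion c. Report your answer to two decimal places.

c = -0.36

c = −½·[z(H) + z(FA)] = −½·(0.8416 + (-0.1257)) = -0.35795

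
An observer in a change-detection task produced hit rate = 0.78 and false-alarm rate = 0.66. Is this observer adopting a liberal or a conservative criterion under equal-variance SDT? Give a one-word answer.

liberal

z(H) = 0.772, z(FA) = 0.412
c = −½·(z(H) + z(FA)) = -0.592
c < 0 → liberal criterion (biased toward responding “yes”).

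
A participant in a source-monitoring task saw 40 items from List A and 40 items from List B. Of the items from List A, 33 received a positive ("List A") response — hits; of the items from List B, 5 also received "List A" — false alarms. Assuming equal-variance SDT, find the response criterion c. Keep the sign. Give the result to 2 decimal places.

H = 33/40 = 0.8250
FA = 5/40 = 0.1250
z(H) = z(0.8250) = 0.935
z(FA) = z(0.1250) = -1.150
c = −½·[z(H) + z(FA)] = −0.5 × (0.935 + (-1.150)) = 0.1075
c > 0: the participant has a conservative response bias.

c = 0.11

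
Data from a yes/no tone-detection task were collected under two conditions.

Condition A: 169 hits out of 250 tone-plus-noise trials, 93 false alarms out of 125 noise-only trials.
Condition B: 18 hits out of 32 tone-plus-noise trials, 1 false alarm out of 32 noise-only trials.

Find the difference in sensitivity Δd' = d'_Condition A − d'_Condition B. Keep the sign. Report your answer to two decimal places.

Condition A: z(0.6760) = 0.457, z(0.7440) = 0.656, d' = -0.199
Condition B: z(0.5625) = 0.157, z(0.0312) = -1.863, d' = 2.020
Δd' = d'_Condition A − d'_Condition B = -0.199 − 2.020 = -2.219
Condition B has the higher sensitivity.

Δd' = -2.22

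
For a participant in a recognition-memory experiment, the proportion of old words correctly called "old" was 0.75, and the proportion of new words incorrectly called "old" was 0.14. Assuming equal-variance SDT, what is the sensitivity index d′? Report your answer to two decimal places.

z(H) = 0.6745
z(FA) = -1.0803
d' = z(H) − z(FA) = 0.6745 − (-1.0803) = 1.7548

d′ = 1.75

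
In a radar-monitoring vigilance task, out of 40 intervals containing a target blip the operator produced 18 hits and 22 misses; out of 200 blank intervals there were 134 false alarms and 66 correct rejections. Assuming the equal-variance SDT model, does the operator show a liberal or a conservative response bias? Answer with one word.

liberal

z(H) = -0.126, z(FA) = 0.440
c = −½·(z(H) + z(FA)) = -0.157
c < 0 → liberal criterion (biased toward responding “yes”).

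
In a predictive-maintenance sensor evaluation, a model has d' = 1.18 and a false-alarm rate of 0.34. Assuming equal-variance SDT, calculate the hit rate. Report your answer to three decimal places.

hit rate = 0.779

z(false-alarm rate) = z(0.34) = -0.4125
z(H) = z(FA) + d' = -0.4125 + 1.18 = 0.7675
hit rate = Φ(0.7675) = 0.7786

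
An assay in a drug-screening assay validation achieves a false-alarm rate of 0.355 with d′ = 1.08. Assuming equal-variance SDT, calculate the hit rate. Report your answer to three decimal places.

hit rate = 0.761

z(false-alarm rate) = z(0.355) = -0.3719
z(H) = z(FA) + d' = -0.3719 + 1.08 = 0.7081
hit rate = Φ(0.7081) = 0.7606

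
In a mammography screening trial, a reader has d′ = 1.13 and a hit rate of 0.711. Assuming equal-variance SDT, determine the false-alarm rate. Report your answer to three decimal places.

false-alarm rate = 0.283

z(hit rate) = z(0.711) = 0.5563
z(FA) = z(H) − d' = 0.5563 − 1.13 = -0.5737
false-alarm rate = Φ(-0.5737) = 0.2831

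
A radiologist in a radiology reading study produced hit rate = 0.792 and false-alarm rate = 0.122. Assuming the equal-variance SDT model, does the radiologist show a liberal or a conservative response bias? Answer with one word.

z(H) = 0.813, z(FA) = -1.165
c = −½·(z(H) + z(FA)) = 0.176
c > 0 → conservative criterion (biased toward responding “no”).

conservative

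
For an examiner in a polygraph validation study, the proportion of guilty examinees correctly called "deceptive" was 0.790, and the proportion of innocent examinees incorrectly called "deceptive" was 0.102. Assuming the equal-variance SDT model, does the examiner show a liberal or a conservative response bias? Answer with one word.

conservative

z(H) = 0.806, z(FA) = -1.270
c = −½·(z(H) + z(FA)) = 0.232
c > 0 → conservative criterion (biased toward responding “no”).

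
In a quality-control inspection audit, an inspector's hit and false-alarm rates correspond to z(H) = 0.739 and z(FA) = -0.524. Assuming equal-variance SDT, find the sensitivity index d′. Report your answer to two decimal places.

d′ = 1.26

d' = z(H) − z(FA) = 0.739 − (-0.524) = 1.263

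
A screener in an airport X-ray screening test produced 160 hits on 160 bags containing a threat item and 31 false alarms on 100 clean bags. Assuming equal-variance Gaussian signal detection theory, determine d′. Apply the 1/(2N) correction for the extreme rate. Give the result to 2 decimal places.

d′ = 3.23

The hit rate is 160/160 = 1, so apply the 1/(2N) correction: H → 1 − 1/(2·160) = 0.99687.
z(H) = z(0.99687) = 2.734
z(FA) = z(0.31000) = -0.496
d' = 2.734 − (-0.496) = 3.230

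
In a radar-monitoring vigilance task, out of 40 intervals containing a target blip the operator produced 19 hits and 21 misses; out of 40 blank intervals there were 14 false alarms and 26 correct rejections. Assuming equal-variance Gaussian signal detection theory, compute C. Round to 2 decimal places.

H = 19/40 = 0.4750
FA = 14/40 = 0.3500
z(H) = z(0.4750) = -0.063
z(FA) = z(0.3500) = -0.385
c = −½·[z(H) + z(FA)] = −0.5 × (-0.063 + (-0.385)) = 0.224
c > 0: the operator has a conservative response bias.

C = 0.22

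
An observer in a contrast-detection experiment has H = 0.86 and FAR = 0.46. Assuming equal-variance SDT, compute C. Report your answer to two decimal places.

z(0.86) = 1.080, z(0.46) = -0.100
c = −½·[z(H) + z(FA)] = −0.5 × (1.080 + (-0.100)) = -0.490
c < 0: the observer has a liberal response bias.

C = -0.49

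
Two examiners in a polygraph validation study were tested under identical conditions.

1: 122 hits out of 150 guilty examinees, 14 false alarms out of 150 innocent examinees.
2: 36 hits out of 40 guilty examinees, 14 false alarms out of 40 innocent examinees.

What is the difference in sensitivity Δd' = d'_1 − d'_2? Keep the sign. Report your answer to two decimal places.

1: z(0.8133) = 0.890, z(0.0933) = -1.321, d' = 2.211
2: z(0.9000) = 1.282, z(0.3500) = -0.385, d' = 1.667
Δd' = d'_1 − d'_2 = 2.211 − 1.667 = 0.544
1 has the higher sensitivity.

Δd' = 0.54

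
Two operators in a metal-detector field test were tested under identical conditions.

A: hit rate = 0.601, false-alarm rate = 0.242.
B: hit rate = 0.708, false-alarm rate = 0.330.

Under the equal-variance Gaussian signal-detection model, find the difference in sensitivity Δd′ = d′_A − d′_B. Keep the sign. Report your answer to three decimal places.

Δd′ = -0.032

A: z(0.601) = 0.2559, z(0.242) = -0.6999, d' = 0.9558
B: z(0.708) = 0.5476, z(0.330) = -0.4399, d' = 0.9875
Δd' = d'_A − d'_B = 0.9558 − 0.9875 = -0.0317
B has the higher sensitivity.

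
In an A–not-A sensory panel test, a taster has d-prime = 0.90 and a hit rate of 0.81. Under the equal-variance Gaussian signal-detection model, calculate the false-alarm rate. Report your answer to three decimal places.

false-alarm rate = 0.491

z(hit rate) = z(0.81) = 0.8779
z(FA) = z(H) − d' = 0.8779 − 0.90 = -0.0221
false-alarm rate = Φ(-0.0221) = 0.4912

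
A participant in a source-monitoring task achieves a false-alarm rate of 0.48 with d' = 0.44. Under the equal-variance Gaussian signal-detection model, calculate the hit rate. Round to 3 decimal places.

z(false-alarm rate) = z(0.48) = -0.0502
z(H) = z(FA) + d' = -0.0502 + 0.44 = 0.3898
hit rate = Φ(0.3898) = 0.6517

hit rate = 0.652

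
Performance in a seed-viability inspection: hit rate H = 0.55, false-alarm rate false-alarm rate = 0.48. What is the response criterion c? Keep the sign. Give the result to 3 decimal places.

Φ⁻¹(0.55) = 0.1257, Φ⁻¹(0.48) = -0.0502
c = −½·[z(H) + z(FA)] = −0.5 × (0.1257 + (-0.0502)) = -0.03775
c < 0: the technician has a liberal response bias.

c = -0.038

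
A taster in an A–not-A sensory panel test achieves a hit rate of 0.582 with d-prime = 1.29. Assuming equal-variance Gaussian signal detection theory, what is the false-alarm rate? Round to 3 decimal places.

false-alarm rate = 0.139

z(hit rate) = z(0.582) = 0.2070
z(FA) = z(H) − d' = 0.2070 − 1.29 = -1.0830
false-alarm rate = Φ(-1.0830) = 0.1394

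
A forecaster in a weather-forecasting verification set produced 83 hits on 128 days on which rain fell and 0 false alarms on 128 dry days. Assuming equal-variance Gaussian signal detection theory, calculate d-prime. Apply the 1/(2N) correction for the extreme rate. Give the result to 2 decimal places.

d-prime = 3.04

The false-alarm rate is 0/128 = 0, so apply the 1/(2N) correction: FA → 1/(2·128) = 0.00391.
z(H) = z(0.64844) = 0.381
z(FA) = z(0.00391) = -2.660
d' = 0.381 − (-2.660) = 3.041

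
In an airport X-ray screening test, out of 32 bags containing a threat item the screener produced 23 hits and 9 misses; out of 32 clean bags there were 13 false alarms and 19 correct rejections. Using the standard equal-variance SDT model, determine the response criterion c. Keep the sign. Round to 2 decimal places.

H = 23/32 = 0.7188
FA = 13/32 = 0.4062
Φ⁻¹(H) = Φ⁻¹(0.7188) = 0.579
Φ⁻¹(FA) = Φ⁻¹(0.4062) = -0.237
c = −½·[z(H) + z(FA)] = −0.5 × (0.579 + (-0.237)) = -0.171

c = -0.17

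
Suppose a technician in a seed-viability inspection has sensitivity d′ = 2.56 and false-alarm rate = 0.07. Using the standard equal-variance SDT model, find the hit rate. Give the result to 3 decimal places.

hit rate = 0.861

z(false-alarm rate) = z(0.07) = -1.4758
z(H) = z(FA) + d' = -1.4758 + 2.56 = 1.0842
hit rate = Φ(1.0842) = 0.8609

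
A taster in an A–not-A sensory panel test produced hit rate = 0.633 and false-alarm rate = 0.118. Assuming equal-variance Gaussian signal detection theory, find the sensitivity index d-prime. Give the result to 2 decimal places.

z(0.633) = 0.3398, z(0.118) = -1.1850
d' = z(H) − z(FA) = 0.3398 − (-1.1850) = 1.5248

d-prime = 1.52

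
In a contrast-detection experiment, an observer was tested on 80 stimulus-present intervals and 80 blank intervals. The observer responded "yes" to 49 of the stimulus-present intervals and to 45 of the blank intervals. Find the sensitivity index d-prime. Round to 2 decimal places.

H = 49/80 = 0.6125
FA = 45/80 = 0.5625
z(0.6125) = 0.2858, z(0.5625) = 0.1573
d' = z(H) − z(FA) = 0.2858 − 0.1573 = 0.1285

d-prime = 0.13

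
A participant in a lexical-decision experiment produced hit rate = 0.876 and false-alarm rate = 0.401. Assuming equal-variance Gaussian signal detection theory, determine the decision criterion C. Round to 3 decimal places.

z(0.876) = 1.1552, z(0.401) = -0.2508
c = −½·[z(H) + z(FA)] = −0.5 × (1.1552 + (-0.2508)) = -0.4522

C = -0.452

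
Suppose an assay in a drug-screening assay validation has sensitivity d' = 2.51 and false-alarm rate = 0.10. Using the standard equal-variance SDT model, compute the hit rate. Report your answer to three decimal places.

hit rate = 0.890

z(false-alarm rate) = z(0.10) = -1.2816
z(H) = z(FA) + d' = -1.2816 + 2.51 = 1.2284
hit rate = Φ(1.2284) = 0.8904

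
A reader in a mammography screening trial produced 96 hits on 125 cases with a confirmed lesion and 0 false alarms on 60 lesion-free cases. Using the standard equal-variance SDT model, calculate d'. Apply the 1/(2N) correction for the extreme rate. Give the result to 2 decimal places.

d' = 3.13

The false-alarm rate is 0/60 = 0, so apply the 1/(2N) correction: FA → 1/(2·60) = 0.00833.
z(H) = z(0.76800) = 0.732
z(FA) = z(0.00833) = -2.394
d' = 0.732 − (-2.394) = 3.126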